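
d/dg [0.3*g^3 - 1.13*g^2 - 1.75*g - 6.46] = 0.9*g^2 - 2.26*g - 1.75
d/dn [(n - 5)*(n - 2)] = 2*n - 7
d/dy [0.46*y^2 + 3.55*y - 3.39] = 0.92*y + 3.55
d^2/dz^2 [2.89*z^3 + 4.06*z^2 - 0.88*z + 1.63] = 17.34*z + 8.12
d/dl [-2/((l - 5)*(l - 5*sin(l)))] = 2*(l + (1 - 5*cos(l))*(l - 5) - 5*sin(l))/((l - 5)^2*(l - 5*sin(l))^2)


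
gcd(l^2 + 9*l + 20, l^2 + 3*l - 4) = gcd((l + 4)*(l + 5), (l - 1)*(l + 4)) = l + 4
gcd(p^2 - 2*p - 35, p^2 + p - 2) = 1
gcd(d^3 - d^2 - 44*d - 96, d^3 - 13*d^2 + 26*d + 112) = d - 8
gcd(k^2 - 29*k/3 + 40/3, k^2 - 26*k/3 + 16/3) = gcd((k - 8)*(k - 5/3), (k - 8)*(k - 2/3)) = k - 8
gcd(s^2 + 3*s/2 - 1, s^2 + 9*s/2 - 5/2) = s - 1/2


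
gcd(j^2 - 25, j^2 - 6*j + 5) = j - 5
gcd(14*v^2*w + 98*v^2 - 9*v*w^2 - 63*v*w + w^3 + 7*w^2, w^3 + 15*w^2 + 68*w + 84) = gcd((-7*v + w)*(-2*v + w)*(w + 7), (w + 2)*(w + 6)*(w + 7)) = w + 7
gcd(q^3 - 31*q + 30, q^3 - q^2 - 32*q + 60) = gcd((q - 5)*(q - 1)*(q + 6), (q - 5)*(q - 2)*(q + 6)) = q^2 + q - 30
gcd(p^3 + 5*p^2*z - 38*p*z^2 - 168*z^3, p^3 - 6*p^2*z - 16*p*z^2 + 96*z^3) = -p^2 + 2*p*z + 24*z^2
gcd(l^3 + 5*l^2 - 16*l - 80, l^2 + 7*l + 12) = l + 4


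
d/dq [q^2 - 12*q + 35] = 2*q - 12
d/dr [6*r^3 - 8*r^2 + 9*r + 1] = 18*r^2 - 16*r + 9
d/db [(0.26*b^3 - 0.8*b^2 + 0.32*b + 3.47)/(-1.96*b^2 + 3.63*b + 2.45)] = (-0.5096*b^4 + 1.8876*b^3 - 0.365799999999999*b^2 + 9.6824*b - 11.8121)/(3.8416*b^4 - 14.2296*b^3 + 3.5729*b^2 + 17.787*b + 6.0025)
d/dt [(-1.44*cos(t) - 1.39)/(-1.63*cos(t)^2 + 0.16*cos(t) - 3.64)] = (2.3472*cos(t)^2 + 4.5314*cos(t) - 5.464)*sin(t)/(2.6569*cos(t)^4 - 0.5216*cos(t)^3 + 11.892*cos(t)^2 - 1.1648*cos(t) + 13.2496)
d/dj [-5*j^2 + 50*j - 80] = 50 - 10*j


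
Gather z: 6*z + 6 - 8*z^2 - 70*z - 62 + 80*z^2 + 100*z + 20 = 72*z^2 + 36*z - 36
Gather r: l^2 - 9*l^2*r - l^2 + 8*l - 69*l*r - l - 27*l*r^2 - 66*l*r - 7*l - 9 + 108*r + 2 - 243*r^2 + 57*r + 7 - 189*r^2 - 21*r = r^2*(-27*l - 432) + r*(-9*l^2 - 135*l + 144)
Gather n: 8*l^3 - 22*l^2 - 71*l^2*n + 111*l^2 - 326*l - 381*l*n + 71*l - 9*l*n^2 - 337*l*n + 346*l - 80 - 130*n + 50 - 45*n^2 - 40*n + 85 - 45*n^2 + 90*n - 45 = 8*l^3 + 89*l^2 + 91*l + n^2*(-9*l - 90) + n*(-71*l^2 - 718*l - 80) + 10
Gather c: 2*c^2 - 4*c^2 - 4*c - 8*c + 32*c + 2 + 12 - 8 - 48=-2*c^2 + 20*c - 42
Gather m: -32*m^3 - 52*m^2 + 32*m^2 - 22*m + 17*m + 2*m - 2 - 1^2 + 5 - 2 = -32*m^3 - 20*m^2 - 3*m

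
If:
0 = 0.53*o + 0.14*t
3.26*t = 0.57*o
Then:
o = 0.00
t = 0.00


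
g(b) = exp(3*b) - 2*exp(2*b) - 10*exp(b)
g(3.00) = 7095.37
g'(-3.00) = -0.51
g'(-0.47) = -7.08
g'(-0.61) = -6.13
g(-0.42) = -7.15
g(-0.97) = -4.02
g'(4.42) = 1692886.78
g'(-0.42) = -7.45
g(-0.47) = -6.79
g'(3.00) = 22494.68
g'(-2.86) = -0.59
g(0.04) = -11.45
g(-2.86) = -0.58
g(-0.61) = -5.86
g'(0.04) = -11.36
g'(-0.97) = -4.20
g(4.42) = 559138.29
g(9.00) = 531916839632.68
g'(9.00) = 1595882000898.01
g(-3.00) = -0.50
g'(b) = 3*exp(3*b) - 4*exp(2*b) - 10*exp(b) = (3*exp(2*b) - 4*exp(b) - 10)*exp(b)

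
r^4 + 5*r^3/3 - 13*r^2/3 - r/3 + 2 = (r - 1)^2*(r + 2/3)*(r + 3)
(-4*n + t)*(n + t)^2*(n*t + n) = -4*n^4*t - 4*n^4 - 7*n^3*t^2 - 7*n^3*t - 2*n^2*t^3 - 2*n^2*t^2 + n*t^4 + n*t^3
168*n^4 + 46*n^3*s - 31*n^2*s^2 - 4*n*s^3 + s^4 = (-7*n + s)*(-3*n + s)*(2*n + s)*(4*n + s)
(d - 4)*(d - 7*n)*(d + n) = d^3 - 6*d^2*n - 4*d^2 - 7*d*n^2 + 24*d*n + 28*n^2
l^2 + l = l*(l + 1)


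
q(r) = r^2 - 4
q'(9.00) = 18.00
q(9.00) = 77.00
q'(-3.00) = -6.00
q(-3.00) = 5.00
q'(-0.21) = -0.42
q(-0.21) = -3.96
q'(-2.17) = -4.34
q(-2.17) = 0.71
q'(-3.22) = -6.44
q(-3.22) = 6.37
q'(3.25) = 6.50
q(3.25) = 6.56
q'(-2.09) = -4.18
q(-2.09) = 0.37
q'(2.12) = 4.24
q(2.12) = 0.49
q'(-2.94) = -5.88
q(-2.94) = 4.64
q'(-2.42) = -4.84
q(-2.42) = 1.86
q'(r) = 2*r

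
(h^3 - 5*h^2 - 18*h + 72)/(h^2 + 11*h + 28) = (h^2 - 9*h + 18)/(h + 7)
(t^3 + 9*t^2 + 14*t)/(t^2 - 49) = t*(t + 2)/(t - 7)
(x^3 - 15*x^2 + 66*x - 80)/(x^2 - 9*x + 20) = (x^2 - 10*x + 16)/(x - 4)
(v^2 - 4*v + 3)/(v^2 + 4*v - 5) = (v - 3)/(v + 5)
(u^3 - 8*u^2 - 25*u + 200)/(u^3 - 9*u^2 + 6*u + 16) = (u^2 - 25)/(u^2 - u - 2)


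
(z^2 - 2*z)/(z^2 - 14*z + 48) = z*(z - 2)/(z^2 - 14*z + 48)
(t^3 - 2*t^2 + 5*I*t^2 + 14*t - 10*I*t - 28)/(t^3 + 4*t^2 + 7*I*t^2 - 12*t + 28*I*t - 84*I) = (t - 2*I)/(t + 6)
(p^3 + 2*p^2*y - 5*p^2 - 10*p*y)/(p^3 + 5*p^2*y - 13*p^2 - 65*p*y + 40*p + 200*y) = p*(p + 2*y)/(p^2 + 5*p*y - 8*p - 40*y)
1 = 1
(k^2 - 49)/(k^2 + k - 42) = (k - 7)/(k - 6)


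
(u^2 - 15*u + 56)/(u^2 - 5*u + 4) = (u^2 - 15*u + 56)/(u^2 - 5*u + 4)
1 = 1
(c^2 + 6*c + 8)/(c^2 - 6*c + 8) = (c^2 + 6*c + 8)/(c^2 - 6*c + 8)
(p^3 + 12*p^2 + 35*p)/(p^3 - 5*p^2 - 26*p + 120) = p*(p + 7)/(p^2 - 10*p + 24)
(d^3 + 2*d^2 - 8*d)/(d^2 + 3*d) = (d^2 + 2*d - 8)/(d + 3)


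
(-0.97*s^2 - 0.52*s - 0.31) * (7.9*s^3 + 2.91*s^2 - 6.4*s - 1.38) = -7.663*s^5 - 6.9307*s^4 + 2.2458*s^3 + 3.7645*s^2 + 2.7016*s + 0.4278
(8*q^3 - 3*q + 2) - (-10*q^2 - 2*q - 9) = 8*q^3 + 10*q^2 - q + 11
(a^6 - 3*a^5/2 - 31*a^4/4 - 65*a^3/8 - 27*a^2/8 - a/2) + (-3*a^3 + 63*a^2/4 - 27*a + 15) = a^6 - 3*a^5/2 - 31*a^4/4 - 89*a^3/8 + 99*a^2/8 - 55*a/2 + 15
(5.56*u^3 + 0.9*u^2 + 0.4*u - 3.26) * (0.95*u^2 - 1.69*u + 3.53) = 5.282*u^5 - 8.5414*u^4 + 18.4858*u^3 - 0.596*u^2 + 6.9214*u - 11.5078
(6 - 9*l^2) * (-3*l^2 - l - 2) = 27*l^4 + 9*l^3 - 6*l - 12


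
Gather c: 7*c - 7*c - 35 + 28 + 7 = 0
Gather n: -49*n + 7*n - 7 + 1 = -42*n - 6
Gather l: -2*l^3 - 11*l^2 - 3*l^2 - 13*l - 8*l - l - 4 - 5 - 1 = -2*l^3 - 14*l^2 - 22*l - 10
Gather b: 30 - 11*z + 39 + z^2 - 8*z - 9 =z^2 - 19*z + 60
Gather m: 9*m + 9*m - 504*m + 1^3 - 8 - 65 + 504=432 - 486*m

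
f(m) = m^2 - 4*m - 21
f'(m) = 2*m - 4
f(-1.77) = -10.79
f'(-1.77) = -7.54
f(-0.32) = -19.62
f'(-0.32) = -4.64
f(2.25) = -24.94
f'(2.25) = 0.50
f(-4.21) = 13.56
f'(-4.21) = -12.42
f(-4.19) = 13.32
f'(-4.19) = -12.38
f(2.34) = -24.88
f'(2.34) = 0.68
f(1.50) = -24.75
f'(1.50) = -1.00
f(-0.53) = -18.60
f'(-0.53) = -5.06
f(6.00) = -9.00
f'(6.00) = 8.00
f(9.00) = 24.00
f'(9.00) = 14.00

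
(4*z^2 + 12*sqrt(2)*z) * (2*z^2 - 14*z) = 8*z^4 - 56*z^3 + 24*sqrt(2)*z^3 - 168*sqrt(2)*z^2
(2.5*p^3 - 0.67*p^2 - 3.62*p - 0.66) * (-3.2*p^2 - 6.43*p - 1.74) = -8.0*p^5 - 13.931*p^4 + 11.5421*p^3 + 26.5544*p^2 + 10.5426*p + 1.1484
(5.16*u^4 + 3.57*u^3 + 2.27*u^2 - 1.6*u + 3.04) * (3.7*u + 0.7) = 19.092*u^5 + 16.821*u^4 + 10.898*u^3 - 4.331*u^2 + 10.128*u + 2.128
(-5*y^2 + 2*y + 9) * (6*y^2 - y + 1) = -30*y^4 + 17*y^3 + 47*y^2 - 7*y + 9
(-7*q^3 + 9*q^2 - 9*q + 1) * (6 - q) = 7*q^4 - 51*q^3 + 63*q^2 - 55*q + 6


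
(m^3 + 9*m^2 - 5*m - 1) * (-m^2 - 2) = -m^5 - 9*m^4 + 3*m^3 - 17*m^2 + 10*m + 2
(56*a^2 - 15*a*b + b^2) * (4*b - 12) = 224*a^2*b - 672*a^2 - 60*a*b^2 + 180*a*b + 4*b^3 - 12*b^2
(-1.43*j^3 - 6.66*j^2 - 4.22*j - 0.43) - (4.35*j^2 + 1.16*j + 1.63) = -1.43*j^3 - 11.01*j^2 - 5.38*j - 2.06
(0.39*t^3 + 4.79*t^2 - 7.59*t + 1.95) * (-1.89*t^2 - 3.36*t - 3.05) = -0.7371*t^5 - 10.3635*t^4 - 2.9388*t^3 + 7.2074*t^2 + 16.5975*t - 5.9475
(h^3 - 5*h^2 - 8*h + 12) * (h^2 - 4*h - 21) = h^5 - 9*h^4 - 9*h^3 + 149*h^2 + 120*h - 252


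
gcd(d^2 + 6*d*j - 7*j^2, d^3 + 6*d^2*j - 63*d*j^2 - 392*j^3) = d + 7*j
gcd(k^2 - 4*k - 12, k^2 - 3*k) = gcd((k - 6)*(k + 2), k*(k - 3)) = 1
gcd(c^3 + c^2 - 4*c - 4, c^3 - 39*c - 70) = c + 2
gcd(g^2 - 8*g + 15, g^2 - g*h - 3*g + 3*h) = g - 3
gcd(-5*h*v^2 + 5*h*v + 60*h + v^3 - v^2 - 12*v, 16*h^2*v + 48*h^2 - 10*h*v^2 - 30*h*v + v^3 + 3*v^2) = v + 3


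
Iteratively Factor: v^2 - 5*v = (v - 5)*(v)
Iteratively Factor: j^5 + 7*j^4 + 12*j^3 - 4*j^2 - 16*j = (j + 2)*(j^4 + 5*j^3 + 2*j^2 - 8*j) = (j + 2)^2*(j^3 + 3*j^2 - 4*j) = (j - 1)*(j + 2)^2*(j^2 + 4*j) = (j - 1)*(j + 2)^2*(j + 4)*(j)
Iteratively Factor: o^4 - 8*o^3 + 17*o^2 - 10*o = (o)*(o^3 - 8*o^2 + 17*o - 10) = o*(o - 1)*(o^2 - 7*o + 10) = o*(o - 2)*(o - 1)*(o - 5)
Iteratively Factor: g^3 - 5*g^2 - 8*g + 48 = (g - 4)*(g^2 - g - 12) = (g - 4)^2*(g + 3)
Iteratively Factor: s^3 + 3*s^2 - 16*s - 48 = (s - 4)*(s^2 + 7*s + 12) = (s - 4)*(s + 4)*(s + 3)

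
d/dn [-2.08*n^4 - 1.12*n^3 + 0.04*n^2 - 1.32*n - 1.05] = -8.32*n^3 - 3.36*n^2 + 0.08*n - 1.32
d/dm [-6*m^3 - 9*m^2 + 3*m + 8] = -18*m^2 - 18*m + 3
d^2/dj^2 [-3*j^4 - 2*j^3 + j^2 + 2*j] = -36*j^2 - 12*j + 2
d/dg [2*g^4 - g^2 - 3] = 8*g^3 - 2*g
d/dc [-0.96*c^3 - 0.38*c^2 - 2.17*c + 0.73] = -2.88*c^2 - 0.76*c - 2.17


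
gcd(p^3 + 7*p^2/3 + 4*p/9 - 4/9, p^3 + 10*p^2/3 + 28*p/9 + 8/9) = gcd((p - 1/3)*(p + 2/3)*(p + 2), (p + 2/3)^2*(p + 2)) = p^2 + 8*p/3 + 4/3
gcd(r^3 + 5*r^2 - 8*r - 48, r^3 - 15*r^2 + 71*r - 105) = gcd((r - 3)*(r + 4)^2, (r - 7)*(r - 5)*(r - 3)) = r - 3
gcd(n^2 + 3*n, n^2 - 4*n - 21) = n + 3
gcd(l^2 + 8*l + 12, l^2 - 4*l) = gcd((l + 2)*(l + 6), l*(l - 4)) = 1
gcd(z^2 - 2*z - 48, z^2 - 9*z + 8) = z - 8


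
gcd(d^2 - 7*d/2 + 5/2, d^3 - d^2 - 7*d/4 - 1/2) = 1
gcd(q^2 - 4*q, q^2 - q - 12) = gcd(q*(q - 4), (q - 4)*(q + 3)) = q - 4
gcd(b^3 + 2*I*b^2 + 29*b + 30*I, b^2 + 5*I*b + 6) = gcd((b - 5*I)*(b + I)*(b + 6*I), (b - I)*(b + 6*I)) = b + 6*I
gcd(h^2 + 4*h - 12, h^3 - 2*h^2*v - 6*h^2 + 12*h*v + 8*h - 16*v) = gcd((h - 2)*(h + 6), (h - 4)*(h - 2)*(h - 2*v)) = h - 2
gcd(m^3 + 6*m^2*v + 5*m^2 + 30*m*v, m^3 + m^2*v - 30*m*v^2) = m^2 + 6*m*v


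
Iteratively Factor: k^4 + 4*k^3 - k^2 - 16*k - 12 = (k + 3)*(k^3 + k^2 - 4*k - 4) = (k - 2)*(k + 3)*(k^2 + 3*k + 2) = (k - 2)*(k + 2)*(k + 3)*(k + 1)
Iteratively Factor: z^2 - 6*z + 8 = (z - 4)*(z - 2)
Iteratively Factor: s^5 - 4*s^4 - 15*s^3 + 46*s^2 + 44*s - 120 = (s + 3)*(s^4 - 7*s^3 + 6*s^2 + 28*s - 40) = (s + 2)*(s + 3)*(s^3 - 9*s^2 + 24*s - 20) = (s - 2)*(s + 2)*(s + 3)*(s^2 - 7*s + 10) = (s - 5)*(s - 2)*(s + 2)*(s + 3)*(s - 2)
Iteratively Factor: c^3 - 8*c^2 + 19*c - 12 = (c - 3)*(c^2 - 5*c + 4) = (c - 3)*(c - 1)*(c - 4)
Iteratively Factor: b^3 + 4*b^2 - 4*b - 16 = (b + 4)*(b^2 - 4) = (b - 2)*(b + 4)*(b + 2)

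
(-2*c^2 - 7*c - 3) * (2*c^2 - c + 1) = -4*c^4 - 12*c^3 - c^2 - 4*c - 3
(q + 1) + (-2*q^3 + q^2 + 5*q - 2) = -2*q^3 + q^2 + 6*q - 1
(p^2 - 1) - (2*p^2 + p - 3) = -p^2 - p + 2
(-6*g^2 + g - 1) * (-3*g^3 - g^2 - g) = 18*g^5 + 3*g^4 + 8*g^3 + g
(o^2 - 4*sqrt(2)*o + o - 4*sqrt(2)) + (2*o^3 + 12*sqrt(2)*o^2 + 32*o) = 2*o^3 + o^2 + 12*sqrt(2)*o^2 - 4*sqrt(2)*o + 33*o - 4*sqrt(2)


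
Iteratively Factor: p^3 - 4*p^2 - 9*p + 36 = (p - 4)*(p^2 - 9) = (p - 4)*(p - 3)*(p + 3)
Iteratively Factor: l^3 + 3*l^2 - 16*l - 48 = (l + 3)*(l^2 - 16) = (l + 3)*(l + 4)*(l - 4)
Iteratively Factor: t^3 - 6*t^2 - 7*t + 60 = (t - 4)*(t^2 - 2*t - 15) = (t - 5)*(t - 4)*(t + 3)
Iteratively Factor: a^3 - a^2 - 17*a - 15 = (a + 3)*(a^2 - 4*a - 5) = (a + 1)*(a + 3)*(a - 5)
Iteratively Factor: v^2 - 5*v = (v - 5)*(v)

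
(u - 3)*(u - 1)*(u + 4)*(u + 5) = u^4 + 5*u^3 - 13*u^2 - 53*u + 60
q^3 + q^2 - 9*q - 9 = (q - 3)*(q + 1)*(q + 3)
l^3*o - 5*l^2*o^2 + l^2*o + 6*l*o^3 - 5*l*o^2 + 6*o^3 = (l - 3*o)*(l - 2*o)*(l*o + o)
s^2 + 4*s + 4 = (s + 2)^2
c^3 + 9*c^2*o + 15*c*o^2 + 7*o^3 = (c + o)^2*(c + 7*o)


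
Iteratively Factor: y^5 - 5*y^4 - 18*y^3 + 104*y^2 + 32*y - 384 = (y - 4)*(y^4 - y^3 - 22*y^2 + 16*y + 96) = (y - 4)*(y + 4)*(y^3 - 5*y^2 - 2*y + 24) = (y - 4)*(y - 3)*(y + 4)*(y^2 - 2*y - 8) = (y - 4)^2*(y - 3)*(y + 4)*(y + 2)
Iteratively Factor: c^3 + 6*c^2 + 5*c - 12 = (c + 3)*(c^2 + 3*c - 4) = (c + 3)*(c + 4)*(c - 1)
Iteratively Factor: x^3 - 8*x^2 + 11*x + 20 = (x - 4)*(x^2 - 4*x - 5) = (x - 4)*(x + 1)*(x - 5)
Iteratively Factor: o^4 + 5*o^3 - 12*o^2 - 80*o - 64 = (o - 4)*(o^3 + 9*o^2 + 24*o + 16) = (o - 4)*(o + 4)*(o^2 + 5*o + 4) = (o - 4)*(o + 4)^2*(o + 1)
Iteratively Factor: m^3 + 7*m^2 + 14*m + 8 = (m + 2)*(m^2 + 5*m + 4) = (m + 1)*(m + 2)*(m + 4)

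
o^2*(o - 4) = o^3 - 4*o^2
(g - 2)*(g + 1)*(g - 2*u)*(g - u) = g^4 - 3*g^3*u - g^3 + 2*g^2*u^2 + 3*g^2*u - 2*g^2 - 2*g*u^2 + 6*g*u - 4*u^2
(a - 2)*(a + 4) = a^2 + 2*a - 8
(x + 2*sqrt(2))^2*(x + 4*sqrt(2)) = x^3 + 8*sqrt(2)*x^2 + 40*x + 32*sqrt(2)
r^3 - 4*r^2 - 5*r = r*(r - 5)*(r + 1)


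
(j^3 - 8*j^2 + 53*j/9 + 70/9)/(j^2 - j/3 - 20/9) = (3*j^2 - 19*j - 14)/(3*j + 4)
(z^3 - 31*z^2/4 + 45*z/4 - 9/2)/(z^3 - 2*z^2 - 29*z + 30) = (z - 3/4)/(z + 5)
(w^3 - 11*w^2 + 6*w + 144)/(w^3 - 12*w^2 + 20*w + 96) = (w + 3)/(w + 2)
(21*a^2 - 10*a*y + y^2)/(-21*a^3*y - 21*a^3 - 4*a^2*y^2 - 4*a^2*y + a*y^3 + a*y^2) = (-3*a + y)/(a*(3*a*y + 3*a + y^2 + y))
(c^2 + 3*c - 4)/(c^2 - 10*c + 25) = (c^2 + 3*c - 4)/(c^2 - 10*c + 25)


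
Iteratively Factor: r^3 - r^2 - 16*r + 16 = (r + 4)*(r^2 - 5*r + 4) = (r - 1)*(r + 4)*(r - 4)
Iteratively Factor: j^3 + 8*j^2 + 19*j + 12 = (j + 4)*(j^2 + 4*j + 3) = (j + 1)*(j + 4)*(j + 3)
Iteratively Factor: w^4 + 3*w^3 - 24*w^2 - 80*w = (w - 5)*(w^3 + 8*w^2 + 16*w) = (w - 5)*(w + 4)*(w^2 + 4*w) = w*(w - 5)*(w + 4)*(w + 4)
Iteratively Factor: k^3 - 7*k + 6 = (k - 2)*(k^2 + 2*k - 3) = (k - 2)*(k + 3)*(k - 1)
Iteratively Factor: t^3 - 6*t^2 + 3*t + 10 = (t - 5)*(t^2 - t - 2) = (t - 5)*(t - 2)*(t + 1)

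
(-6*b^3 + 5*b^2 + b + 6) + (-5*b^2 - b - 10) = -6*b^3 - 4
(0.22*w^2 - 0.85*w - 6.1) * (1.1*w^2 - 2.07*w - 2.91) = 0.242*w^4 - 1.3904*w^3 - 5.5907*w^2 + 15.1005*w + 17.751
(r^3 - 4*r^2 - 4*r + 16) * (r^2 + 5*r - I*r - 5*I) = r^5 + r^4 - I*r^4 - 24*r^3 - I*r^3 - 4*r^2 + 24*I*r^2 + 80*r + 4*I*r - 80*I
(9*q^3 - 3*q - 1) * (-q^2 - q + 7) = -9*q^5 - 9*q^4 + 66*q^3 + 4*q^2 - 20*q - 7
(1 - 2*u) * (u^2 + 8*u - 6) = -2*u^3 - 15*u^2 + 20*u - 6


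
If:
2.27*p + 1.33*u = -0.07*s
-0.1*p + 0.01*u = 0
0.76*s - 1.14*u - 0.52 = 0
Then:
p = -0.00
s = 0.64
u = -0.03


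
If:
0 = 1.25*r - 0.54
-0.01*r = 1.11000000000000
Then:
No Solution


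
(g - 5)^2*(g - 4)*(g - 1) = g^4 - 15*g^3 + 79*g^2 - 165*g + 100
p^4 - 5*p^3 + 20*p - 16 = (p - 4)*(p - 2)*(p - 1)*(p + 2)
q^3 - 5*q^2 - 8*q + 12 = (q - 6)*(q - 1)*(q + 2)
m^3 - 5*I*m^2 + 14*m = m*(m - 7*I)*(m + 2*I)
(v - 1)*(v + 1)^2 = v^3 + v^2 - v - 1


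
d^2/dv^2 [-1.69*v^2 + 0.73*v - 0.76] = -3.38000000000000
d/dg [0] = 0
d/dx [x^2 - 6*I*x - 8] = 2*x - 6*I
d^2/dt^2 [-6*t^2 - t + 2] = -12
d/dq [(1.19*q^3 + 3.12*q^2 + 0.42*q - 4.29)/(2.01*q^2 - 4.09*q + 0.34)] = (2.3919*q^4 - 9.7342*q^3 - 12.3912*q^2 + 19.3674*q - 17.4033)/(4.0401*q^4 - 16.4418*q^3 + 18.0949*q^2 - 2.7812*q + 0.1156)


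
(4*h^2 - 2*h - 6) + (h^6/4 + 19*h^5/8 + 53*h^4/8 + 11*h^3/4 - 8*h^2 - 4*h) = h^6/4 + 19*h^5/8 + 53*h^4/8 + 11*h^3/4 - 4*h^2 - 6*h - 6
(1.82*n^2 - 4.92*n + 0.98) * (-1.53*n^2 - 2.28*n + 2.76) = -2.7846*n^4 + 3.378*n^3 + 14.7414*n^2 - 15.8136*n + 2.7048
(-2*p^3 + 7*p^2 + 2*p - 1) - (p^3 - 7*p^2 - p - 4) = -3*p^3 + 14*p^2 + 3*p + 3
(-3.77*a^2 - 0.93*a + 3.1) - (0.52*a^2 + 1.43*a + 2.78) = -4.29*a^2 - 2.36*a + 0.32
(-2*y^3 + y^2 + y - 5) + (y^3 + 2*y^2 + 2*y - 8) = -y^3 + 3*y^2 + 3*y - 13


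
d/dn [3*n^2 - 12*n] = 6*n - 12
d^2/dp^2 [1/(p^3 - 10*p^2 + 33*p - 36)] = 2*(6*p^2 - 44*p + 81)/(p^7 - 24*p^6 + 246*p^5 - 1396*p^4 + 4737*p^3 - 9612*p^2 + 10800*p - 5184)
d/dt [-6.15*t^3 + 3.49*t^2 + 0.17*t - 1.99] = -18.45*t^2 + 6.98*t + 0.17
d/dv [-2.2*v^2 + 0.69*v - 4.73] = 0.69 - 4.4*v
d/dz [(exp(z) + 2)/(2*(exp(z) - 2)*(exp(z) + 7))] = (-exp(2*z) - 4*exp(z) - 24)*exp(z)/(2*(exp(4*z) + 10*exp(3*z) - 3*exp(2*z) - 140*exp(z) + 196))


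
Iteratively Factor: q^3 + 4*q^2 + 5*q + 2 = (q + 2)*(q^2 + 2*q + 1) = (q + 1)*(q + 2)*(q + 1)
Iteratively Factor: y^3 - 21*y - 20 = (y + 1)*(y^2 - y - 20) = (y + 1)*(y + 4)*(y - 5)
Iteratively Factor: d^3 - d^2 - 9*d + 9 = (d - 3)*(d^2 + 2*d - 3) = (d - 3)*(d + 3)*(d - 1)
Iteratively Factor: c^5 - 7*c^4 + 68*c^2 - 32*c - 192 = (c - 4)*(c^4 - 3*c^3 - 12*c^2 + 20*c + 48) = (c - 4)*(c + 2)*(c^3 - 5*c^2 - 2*c + 24) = (c - 4)*(c + 2)^2*(c^2 - 7*c + 12) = (c - 4)^2*(c + 2)^2*(c - 3)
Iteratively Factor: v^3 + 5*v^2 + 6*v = (v + 2)*(v^2 + 3*v) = (v + 2)*(v + 3)*(v)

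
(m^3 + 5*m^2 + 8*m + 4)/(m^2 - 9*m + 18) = (m^3 + 5*m^2 + 8*m + 4)/(m^2 - 9*m + 18)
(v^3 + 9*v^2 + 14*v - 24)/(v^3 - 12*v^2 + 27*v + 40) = (v^3 + 9*v^2 + 14*v - 24)/(v^3 - 12*v^2 + 27*v + 40)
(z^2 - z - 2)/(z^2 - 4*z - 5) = (z - 2)/(z - 5)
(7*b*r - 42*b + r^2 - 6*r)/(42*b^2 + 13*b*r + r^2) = (r - 6)/(6*b + r)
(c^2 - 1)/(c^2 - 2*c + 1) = (c + 1)/(c - 1)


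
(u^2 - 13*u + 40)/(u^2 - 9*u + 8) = (u - 5)/(u - 1)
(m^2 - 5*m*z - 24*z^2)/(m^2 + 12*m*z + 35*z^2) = (m^2 - 5*m*z - 24*z^2)/(m^2 + 12*m*z + 35*z^2)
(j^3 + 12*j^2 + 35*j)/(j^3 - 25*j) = (j + 7)/(j - 5)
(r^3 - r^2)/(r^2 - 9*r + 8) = r^2/(r - 8)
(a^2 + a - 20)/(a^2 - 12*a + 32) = (a + 5)/(a - 8)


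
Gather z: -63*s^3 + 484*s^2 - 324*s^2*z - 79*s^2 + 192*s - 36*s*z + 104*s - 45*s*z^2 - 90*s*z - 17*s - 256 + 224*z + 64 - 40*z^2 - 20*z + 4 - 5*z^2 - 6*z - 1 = -63*s^3 + 405*s^2 + 279*s + z^2*(-45*s - 45) + z*(-324*s^2 - 126*s + 198) - 189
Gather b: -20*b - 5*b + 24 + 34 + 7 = 65 - 25*b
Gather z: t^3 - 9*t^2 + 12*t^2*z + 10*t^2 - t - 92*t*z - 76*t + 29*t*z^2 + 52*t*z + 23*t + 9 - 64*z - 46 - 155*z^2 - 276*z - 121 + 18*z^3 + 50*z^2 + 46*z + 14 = t^3 + t^2 - 54*t + 18*z^3 + z^2*(29*t - 105) + z*(12*t^2 - 40*t - 294) - 144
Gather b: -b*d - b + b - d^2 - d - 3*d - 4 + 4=-b*d - d^2 - 4*d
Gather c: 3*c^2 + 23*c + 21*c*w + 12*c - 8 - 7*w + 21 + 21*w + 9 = 3*c^2 + c*(21*w + 35) + 14*w + 22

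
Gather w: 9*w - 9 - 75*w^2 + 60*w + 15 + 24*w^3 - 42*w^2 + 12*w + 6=24*w^3 - 117*w^2 + 81*w + 12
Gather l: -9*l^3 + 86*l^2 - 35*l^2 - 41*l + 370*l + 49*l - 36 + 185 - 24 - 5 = -9*l^3 + 51*l^2 + 378*l + 120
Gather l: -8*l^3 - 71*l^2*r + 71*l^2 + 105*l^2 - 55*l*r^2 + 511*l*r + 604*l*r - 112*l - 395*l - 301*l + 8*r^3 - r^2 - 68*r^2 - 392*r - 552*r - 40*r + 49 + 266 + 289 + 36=-8*l^3 + l^2*(176 - 71*r) + l*(-55*r^2 + 1115*r - 808) + 8*r^3 - 69*r^2 - 984*r + 640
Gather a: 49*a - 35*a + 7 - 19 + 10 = 14*a - 2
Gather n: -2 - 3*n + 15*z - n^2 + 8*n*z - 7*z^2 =-n^2 + n*(8*z - 3) - 7*z^2 + 15*z - 2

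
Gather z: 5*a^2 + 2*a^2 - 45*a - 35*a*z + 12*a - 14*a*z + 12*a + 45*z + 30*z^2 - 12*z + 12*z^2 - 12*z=7*a^2 - 21*a + 42*z^2 + z*(21 - 49*a)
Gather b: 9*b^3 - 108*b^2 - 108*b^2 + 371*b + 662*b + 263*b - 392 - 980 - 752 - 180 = 9*b^3 - 216*b^2 + 1296*b - 2304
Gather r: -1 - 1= -2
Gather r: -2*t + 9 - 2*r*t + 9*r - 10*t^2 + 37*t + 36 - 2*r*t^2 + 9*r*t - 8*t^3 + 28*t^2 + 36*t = r*(-2*t^2 + 7*t + 9) - 8*t^3 + 18*t^2 + 71*t + 45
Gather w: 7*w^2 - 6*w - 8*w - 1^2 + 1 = 7*w^2 - 14*w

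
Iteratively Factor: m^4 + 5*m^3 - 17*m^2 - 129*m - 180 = (m + 4)*(m^3 + m^2 - 21*m - 45) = (m + 3)*(m + 4)*(m^2 - 2*m - 15) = (m + 3)^2*(m + 4)*(m - 5)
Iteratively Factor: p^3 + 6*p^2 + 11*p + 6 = (p + 3)*(p^2 + 3*p + 2) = (p + 1)*(p + 3)*(p + 2)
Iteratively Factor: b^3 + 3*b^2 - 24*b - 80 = (b + 4)*(b^2 - b - 20) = (b - 5)*(b + 4)*(b + 4)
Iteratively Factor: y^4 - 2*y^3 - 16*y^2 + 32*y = (y - 2)*(y^3 - 16*y) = (y - 2)*(y + 4)*(y^2 - 4*y) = y*(y - 2)*(y + 4)*(y - 4)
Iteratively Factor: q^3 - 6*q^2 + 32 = (q + 2)*(q^2 - 8*q + 16) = (q - 4)*(q + 2)*(q - 4)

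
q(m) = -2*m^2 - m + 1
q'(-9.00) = 35.00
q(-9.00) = -152.00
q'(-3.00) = 11.00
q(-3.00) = -14.00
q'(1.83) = -8.32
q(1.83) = -7.53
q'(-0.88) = 2.52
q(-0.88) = 0.33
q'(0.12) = -1.48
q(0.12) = 0.85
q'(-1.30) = 4.20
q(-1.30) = -1.08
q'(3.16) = -13.64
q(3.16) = -22.13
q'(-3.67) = 13.68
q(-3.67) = -22.27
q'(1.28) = -6.12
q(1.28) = -3.56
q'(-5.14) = 19.56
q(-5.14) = -46.70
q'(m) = -4*m - 1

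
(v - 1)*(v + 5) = v^2 + 4*v - 5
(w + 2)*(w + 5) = w^2 + 7*w + 10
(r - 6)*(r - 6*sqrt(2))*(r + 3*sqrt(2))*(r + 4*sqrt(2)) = r^4 - 6*r^3 + sqrt(2)*r^3 - 60*r^2 - 6*sqrt(2)*r^2 - 144*sqrt(2)*r + 360*r + 864*sqrt(2)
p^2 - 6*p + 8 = (p - 4)*(p - 2)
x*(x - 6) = x^2 - 6*x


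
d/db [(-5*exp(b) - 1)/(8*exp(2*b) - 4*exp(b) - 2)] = (20*exp(2*b) + 8*exp(b) + 3)*exp(b)/(2*(16*exp(4*b) - 16*exp(3*b) - 4*exp(2*b) + 4*exp(b) + 1))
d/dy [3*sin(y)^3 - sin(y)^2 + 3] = (9*sin(y) - 2)*sin(y)*cos(y)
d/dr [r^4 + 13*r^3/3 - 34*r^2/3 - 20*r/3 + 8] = 4*r^3 + 13*r^2 - 68*r/3 - 20/3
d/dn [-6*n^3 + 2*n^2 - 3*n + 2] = -18*n^2 + 4*n - 3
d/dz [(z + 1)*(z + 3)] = 2*z + 4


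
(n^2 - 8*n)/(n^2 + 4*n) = (n - 8)/(n + 4)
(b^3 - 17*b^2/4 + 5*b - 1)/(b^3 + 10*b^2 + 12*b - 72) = (4*b^2 - 9*b + 2)/(4*(b^2 + 12*b + 36))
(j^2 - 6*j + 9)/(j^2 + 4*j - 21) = (j - 3)/(j + 7)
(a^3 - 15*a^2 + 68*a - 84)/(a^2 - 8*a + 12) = a - 7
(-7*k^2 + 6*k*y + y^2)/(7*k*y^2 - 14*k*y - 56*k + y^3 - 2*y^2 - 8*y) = (-k + y)/(y^2 - 2*y - 8)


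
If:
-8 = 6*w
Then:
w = -4/3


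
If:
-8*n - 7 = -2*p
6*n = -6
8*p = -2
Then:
No Solution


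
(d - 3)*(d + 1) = d^2 - 2*d - 3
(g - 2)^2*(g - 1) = g^3 - 5*g^2 + 8*g - 4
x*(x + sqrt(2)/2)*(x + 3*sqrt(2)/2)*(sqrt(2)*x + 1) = sqrt(2)*x^4 + 5*x^3 + 7*sqrt(2)*x^2/2 + 3*x/2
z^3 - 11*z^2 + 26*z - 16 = (z - 8)*(z - 2)*(z - 1)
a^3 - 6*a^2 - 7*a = a*(a - 7)*(a + 1)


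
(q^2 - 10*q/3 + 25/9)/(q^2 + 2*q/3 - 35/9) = (3*q - 5)/(3*q + 7)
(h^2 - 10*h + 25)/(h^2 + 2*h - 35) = (h - 5)/(h + 7)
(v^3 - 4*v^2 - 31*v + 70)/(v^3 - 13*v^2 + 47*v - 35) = (v^2 + 3*v - 10)/(v^2 - 6*v + 5)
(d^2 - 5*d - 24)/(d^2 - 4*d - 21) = (d - 8)/(d - 7)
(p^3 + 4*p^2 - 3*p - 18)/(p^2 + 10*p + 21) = (p^2 + p - 6)/(p + 7)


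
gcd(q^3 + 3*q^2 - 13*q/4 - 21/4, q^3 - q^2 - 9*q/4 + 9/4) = q - 3/2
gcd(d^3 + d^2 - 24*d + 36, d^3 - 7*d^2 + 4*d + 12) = d - 2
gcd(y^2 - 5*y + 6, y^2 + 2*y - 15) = y - 3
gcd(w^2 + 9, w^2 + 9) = w^2 + 9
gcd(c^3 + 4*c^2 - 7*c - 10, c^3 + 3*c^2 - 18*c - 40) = c + 5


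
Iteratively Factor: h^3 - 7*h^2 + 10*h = (h - 2)*(h^2 - 5*h) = (h - 5)*(h - 2)*(h)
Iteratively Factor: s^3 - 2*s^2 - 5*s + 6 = (s - 3)*(s^2 + s - 2) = (s - 3)*(s + 2)*(s - 1)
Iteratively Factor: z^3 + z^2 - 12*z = (z)*(z^2 + z - 12) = z*(z + 4)*(z - 3)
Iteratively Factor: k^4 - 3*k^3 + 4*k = (k + 1)*(k^3 - 4*k^2 + 4*k) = (k - 2)*(k + 1)*(k^2 - 2*k) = k*(k - 2)*(k + 1)*(k - 2)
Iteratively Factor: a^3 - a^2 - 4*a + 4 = (a + 2)*(a^2 - 3*a + 2) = (a - 2)*(a + 2)*(a - 1)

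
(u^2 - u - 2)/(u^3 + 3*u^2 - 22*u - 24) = (u - 2)/(u^2 + 2*u - 24)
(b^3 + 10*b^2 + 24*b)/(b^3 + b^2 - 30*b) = (b + 4)/(b - 5)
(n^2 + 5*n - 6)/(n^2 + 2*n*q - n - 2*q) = (n + 6)/(n + 2*q)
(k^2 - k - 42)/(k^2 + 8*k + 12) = (k - 7)/(k + 2)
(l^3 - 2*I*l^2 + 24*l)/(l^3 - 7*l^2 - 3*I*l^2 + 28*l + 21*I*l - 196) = l*(l - 6*I)/(l^2 - 7*l*(1 + I) + 49*I)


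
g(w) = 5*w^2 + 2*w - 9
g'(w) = 10*w + 2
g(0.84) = -3.79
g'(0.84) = 10.40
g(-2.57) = 18.88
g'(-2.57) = -23.70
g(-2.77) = 23.82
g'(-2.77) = -25.70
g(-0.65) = -8.19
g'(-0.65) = -4.50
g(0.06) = -8.86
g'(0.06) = 2.60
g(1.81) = 11.00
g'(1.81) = 20.10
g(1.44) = 4.25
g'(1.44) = 16.40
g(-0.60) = -8.40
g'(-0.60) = -4.00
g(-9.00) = 378.00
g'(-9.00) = -88.00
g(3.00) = 42.00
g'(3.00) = 32.00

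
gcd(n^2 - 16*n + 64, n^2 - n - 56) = n - 8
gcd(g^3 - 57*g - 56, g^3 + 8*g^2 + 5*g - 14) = g + 7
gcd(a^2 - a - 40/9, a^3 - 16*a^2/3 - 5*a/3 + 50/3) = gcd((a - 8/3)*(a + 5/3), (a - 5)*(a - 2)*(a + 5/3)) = a + 5/3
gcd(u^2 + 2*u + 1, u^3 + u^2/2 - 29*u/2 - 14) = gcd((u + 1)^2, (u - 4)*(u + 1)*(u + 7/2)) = u + 1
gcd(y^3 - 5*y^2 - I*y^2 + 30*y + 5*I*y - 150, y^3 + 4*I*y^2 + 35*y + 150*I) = y^2 - I*y + 30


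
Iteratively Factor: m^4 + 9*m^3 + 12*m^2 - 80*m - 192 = (m + 4)*(m^3 + 5*m^2 - 8*m - 48) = (m - 3)*(m + 4)*(m^2 + 8*m + 16) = (m - 3)*(m + 4)^2*(m + 4)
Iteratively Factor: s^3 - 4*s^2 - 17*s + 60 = (s + 4)*(s^2 - 8*s + 15) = (s - 3)*(s + 4)*(s - 5)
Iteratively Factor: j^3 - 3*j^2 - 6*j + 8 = (j + 2)*(j^2 - 5*j + 4) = (j - 1)*(j + 2)*(j - 4)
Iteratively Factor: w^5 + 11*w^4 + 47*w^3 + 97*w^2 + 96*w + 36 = (w + 2)*(w^4 + 9*w^3 + 29*w^2 + 39*w + 18) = (w + 2)^2*(w^3 + 7*w^2 + 15*w + 9) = (w + 2)^2*(w + 3)*(w^2 + 4*w + 3) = (w + 2)^2*(w + 3)^2*(w + 1)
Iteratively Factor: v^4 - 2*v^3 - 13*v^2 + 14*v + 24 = (v - 4)*(v^3 + 2*v^2 - 5*v - 6) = (v - 4)*(v + 1)*(v^2 + v - 6) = (v - 4)*(v + 1)*(v + 3)*(v - 2)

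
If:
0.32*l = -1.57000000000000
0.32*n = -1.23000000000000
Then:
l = -4.91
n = -3.84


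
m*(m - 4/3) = m^2 - 4*m/3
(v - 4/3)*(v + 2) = v^2 + 2*v/3 - 8/3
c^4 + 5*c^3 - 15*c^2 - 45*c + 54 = (c - 3)*(c - 1)*(c + 3)*(c + 6)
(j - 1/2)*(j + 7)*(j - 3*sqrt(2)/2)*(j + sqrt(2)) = j^4 - sqrt(2)*j^3/2 + 13*j^3/2 - 13*j^2/2 - 13*sqrt(2)*j^2/4 - 39*j/2 + 7*sqrt(2)*j/4 + 21/2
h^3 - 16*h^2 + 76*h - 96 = (h - 8)*(h - 6)*(h - 2)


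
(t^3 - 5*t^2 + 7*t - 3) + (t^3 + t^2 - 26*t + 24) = 2*t^3 - 4*t^2 - 19*t + 21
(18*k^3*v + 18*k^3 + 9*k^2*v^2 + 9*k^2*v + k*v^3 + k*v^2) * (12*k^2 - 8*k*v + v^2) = 216*k^5*v + 216*k^5 - 36*k^4*v^2 - 36*k^4*v - 42*k^3*v^3 - 42*k^3*v^2 + k^2*v^4 + k^2*v^3 + k*v^5 + k*v^4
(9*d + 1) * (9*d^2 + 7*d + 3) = 81*d^3 + 72*d^2 + 34*d + 3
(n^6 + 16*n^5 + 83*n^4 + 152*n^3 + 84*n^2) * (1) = n^6 + 16*n^5 + 83*n^4 + 152*n^3 + 84*n^2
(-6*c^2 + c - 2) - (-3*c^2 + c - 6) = 4 - 3*c^2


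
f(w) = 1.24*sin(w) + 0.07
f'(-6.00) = 1.19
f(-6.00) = 0.42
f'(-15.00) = -0.94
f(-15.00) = -0.74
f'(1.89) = -0.39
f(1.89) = 1.25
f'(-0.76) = 0.90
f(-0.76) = -0.78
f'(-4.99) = 0.34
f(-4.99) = 1.26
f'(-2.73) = -1.14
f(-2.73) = -0.43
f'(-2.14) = -0.67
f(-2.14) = -0.97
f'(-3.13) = -1.24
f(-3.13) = 0.06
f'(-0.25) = 1.20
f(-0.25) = -0.24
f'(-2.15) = -0.68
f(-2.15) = -0.97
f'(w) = 1.24*cos(w)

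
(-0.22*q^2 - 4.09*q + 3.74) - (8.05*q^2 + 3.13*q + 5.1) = -8.27*q^2 - 7.22*q - 1.36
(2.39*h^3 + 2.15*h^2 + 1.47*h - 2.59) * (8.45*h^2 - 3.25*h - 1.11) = 20.1955*h^5 + 10.4*h^4 + 2.7811*h^3 - 29.0495*h^2 + 6.7858*h + 2.8749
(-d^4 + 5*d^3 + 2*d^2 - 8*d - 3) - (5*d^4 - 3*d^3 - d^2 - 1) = -6*d^4 + 8*d^3 + 3*d^2 - 8*d - 2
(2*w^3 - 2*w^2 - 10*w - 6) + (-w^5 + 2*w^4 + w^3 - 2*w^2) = -w^5 + 2*w^4 + 3*w^3 - 4*w^2 - 10*w - 6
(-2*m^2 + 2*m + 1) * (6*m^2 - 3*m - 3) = -12*m^4 + 18*m^3 + 6*m^2 - 9*m - 3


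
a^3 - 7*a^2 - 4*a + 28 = (a - 7)*(a - 2)*(a + 2)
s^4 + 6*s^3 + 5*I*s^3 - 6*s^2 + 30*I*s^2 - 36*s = s*(s + 6)*(s + 2*I)*(s + 3*I)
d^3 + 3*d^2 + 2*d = d*(d + 1)*(d + 2)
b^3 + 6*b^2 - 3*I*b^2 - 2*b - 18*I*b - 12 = (b + 6)*(b - 2*I)*(b - I)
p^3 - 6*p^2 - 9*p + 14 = (p - 7)*(p - 1)*(p + 2)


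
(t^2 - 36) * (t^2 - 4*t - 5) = t^4 - 4*t^3 - 41*t^2 + 144*t + 180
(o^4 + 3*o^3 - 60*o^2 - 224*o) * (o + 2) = o^5 + 5*o^4 - 54*o^3 - 344*o^2 - 448*o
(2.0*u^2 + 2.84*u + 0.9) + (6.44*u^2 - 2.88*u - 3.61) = 8.44*u^2 - 0.04*u - 2.71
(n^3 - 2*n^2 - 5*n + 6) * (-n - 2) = -n^4 + 9*n^2 + 4*n - 12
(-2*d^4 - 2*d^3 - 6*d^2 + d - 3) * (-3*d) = 6*d^5 + 6*d^4 + 18*d^3 - 3*d^2 + 9*d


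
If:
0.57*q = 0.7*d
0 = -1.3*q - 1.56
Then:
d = -0.98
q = -1.20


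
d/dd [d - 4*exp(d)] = 1 - 4*exp(d)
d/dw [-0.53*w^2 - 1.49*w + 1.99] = -1.06*w - 1.49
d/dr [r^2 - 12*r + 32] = 2*r - 12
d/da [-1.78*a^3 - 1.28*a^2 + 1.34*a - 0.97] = -5.34*a^2 - 2.56*a + 1.34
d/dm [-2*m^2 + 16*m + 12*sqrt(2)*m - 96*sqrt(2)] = -4*m + 16 + 12*sqrt(2)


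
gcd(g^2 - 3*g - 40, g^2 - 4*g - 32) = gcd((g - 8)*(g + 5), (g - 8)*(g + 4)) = g - 8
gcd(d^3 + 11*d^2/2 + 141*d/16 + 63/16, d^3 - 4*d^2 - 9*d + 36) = d + 3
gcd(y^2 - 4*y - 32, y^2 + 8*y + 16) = y + 4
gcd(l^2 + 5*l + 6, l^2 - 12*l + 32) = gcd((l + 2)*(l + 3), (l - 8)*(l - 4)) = 1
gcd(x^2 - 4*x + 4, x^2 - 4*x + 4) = x^2 - 4*x + 4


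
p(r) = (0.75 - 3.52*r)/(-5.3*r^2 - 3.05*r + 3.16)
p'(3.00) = -0.05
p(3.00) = 0.18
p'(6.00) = -0.01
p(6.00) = 0.10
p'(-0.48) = -1.46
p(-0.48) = 0.72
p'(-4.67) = -0.05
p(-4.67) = -0.18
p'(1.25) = -0.35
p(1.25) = 0.41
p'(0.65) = -10.25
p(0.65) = 1.45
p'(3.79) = -0.03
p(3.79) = 0.15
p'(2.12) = -0.10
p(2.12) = 0.25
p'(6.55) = -0.01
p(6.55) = 0.09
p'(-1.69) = -1.62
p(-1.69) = -0.98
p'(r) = (0.75 - 3.52*r)*(10.6*r + 3.05)/(-5.3*r^2 - 3.05*r + 3.16)^2 - 3.52/(-5.3*r^2 - 3.05*r + 3.16)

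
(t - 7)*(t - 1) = t^2 - 8*t + 7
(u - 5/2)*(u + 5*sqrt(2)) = u^2 - 5*u/2 + 5*sqrt(2)*u - 25*sqrt(2)/2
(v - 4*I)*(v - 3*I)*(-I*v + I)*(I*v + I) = v^4 - 7*I*v^3 - 13*v^2 + 7*I*v + 12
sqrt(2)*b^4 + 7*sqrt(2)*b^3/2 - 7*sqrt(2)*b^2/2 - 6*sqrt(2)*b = b*(b - 3/2)*(b + 4)*(sqrt(2)*b + sqrt(2))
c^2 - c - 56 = (c - 8)*(c + 7)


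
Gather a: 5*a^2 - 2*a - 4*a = 5*a^2 - 6*a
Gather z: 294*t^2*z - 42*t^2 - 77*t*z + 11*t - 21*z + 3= -42*t^2 + 11*t + z*(294*t^2 - 77*t - 21) + 3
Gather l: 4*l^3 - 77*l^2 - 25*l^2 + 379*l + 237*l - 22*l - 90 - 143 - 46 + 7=4*l^3 - 102*l^2 + 594*l - 272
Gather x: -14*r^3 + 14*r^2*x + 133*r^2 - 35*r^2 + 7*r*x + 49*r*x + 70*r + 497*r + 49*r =-14*r^3 + 98*r^2 + 616*r + x*(14*r^2 + 56*r)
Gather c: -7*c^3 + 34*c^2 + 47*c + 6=-7*c^3 + 34*c^2 + 47*c + 6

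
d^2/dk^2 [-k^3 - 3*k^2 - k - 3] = -6*k - 6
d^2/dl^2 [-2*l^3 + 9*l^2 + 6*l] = 18 - 12*l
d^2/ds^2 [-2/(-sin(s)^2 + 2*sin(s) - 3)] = 4*(-2*sin(s)^4 + 3*sin(s)^3 + 7*sin(s)^2 - 9*sin(s) + 1)/(sin(s)^2 - 2*sin(s) + 3)^3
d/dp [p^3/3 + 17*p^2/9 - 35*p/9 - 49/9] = p^2 + 34*p/9 - 35/9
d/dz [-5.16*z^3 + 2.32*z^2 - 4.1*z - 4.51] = -15.48*z^2 + 4.64*z - 4.1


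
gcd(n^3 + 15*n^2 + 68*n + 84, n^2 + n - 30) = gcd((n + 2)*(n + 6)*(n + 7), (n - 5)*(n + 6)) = n + 6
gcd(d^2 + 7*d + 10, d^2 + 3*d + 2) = d + 2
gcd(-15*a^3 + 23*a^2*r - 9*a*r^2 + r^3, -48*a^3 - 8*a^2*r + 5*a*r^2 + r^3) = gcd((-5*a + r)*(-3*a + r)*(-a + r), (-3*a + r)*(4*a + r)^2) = -3*a + r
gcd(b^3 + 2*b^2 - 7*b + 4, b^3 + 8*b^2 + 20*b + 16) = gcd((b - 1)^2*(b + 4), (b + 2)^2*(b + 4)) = b + 4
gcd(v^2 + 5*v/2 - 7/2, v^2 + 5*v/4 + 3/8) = 1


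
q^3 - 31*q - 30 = (q - 6)*(q + 1)*(q + 5)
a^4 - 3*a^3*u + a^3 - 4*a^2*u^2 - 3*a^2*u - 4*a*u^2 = a*(a + 1)*(a - 4*u)*(a + u)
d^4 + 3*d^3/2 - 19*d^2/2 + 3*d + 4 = (d - 2)*(d - 1)*(d + 1/2)*(d + 4)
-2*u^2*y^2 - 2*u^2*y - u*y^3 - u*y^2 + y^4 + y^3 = y*(-2*u + y)*(u + y)*(y + 1)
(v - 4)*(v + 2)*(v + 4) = v^3 + 2*v^2 - 16*v - 32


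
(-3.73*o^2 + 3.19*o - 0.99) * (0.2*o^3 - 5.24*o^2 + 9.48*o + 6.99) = -0.746*o^5 + 20.1832*o^4 - 52.274*o^3 + 9.35609999999999*o^2 + 12.9129*o - 6.9201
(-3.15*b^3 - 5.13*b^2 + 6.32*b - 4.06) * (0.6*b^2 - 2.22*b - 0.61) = -1.89*b^5 + 3.915*b^4 + 17.1021*b^3 - 13.3371*b^2 + 5.158*b + 2.4766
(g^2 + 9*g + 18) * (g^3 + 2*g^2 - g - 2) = g^5 + 11*g^4 + 35*g^3 + 25*g^2 - 36*g - 36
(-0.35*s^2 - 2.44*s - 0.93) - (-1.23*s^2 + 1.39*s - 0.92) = 0.88*s^2 - 3.83*s - 0.01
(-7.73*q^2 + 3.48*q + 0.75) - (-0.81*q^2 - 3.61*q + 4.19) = -6.92*q^2 + 7.09*q - 3.44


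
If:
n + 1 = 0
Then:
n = -1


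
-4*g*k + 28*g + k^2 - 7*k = (-4*g + k)*(k - 7)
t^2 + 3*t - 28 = (t - 4)*(t + 7)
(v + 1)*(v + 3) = v^2 + 4*v + 3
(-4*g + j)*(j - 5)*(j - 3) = -4*g*j^2 + 32*g*j - 60*g + j^3 - 8*j^2 + 15*j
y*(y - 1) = y^2 - y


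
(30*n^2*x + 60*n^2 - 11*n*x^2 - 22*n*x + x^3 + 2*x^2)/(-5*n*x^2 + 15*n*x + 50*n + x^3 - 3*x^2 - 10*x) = (-6*n + x)/(x - 5)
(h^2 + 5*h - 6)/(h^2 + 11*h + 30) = (h - 1)/(h + 5)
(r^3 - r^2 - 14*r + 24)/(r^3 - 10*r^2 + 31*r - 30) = (r + 4)/(r - 5)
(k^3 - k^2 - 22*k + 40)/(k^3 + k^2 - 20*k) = (k - 2)/k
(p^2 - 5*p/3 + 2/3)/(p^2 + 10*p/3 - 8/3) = (p - 1)/(p + 4)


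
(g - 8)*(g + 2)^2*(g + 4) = g^4 - 44*g^2 - 144*g - 128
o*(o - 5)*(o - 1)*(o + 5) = o^4 - o^3 - 25*o^2 + 25*o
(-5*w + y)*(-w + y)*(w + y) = 5*w^3 - w^2*y - 5*w*y^2 + y^3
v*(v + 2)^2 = v^3 + 4*v^2 + 4*v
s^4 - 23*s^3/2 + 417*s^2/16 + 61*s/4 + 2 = (s - 8)*(s - 4)*(s + 1/4)^2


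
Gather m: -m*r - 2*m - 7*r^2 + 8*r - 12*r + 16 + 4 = m*(-r - 2) - 7*r^2 - 4*r + 20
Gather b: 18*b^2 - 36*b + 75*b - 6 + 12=18*b^2 + 39*b + 6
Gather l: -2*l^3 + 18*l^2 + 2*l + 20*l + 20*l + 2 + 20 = -2*l^3 + 18*l^2 + 42*l + 22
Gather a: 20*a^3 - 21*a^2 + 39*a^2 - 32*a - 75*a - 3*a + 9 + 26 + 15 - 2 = 20*a^3 + 18*a^2 - 110*a + 48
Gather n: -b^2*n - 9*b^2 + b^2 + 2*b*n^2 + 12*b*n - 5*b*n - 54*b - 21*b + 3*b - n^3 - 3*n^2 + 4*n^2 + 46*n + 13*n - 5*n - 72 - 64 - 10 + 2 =-8*b^2 - 72*b - n^3 + n^2*(2*b + 1) + n*(-b^2 + 7*b + 54) - 144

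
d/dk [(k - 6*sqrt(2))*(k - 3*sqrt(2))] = 2*k - 9*sqrt(2)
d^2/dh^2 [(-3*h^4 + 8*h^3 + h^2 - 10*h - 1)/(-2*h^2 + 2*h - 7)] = 2*(12*h^6 - 36*h^5 + 162*h^4 - 220*h^3 + 1272*h^2 - 1608*h + 81)/(8*h^6 - 24*h^5 + 108*h^4 - 176*h^3 + 378*h^2 - 294*h + 343)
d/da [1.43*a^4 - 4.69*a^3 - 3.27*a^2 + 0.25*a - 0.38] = 5.72*a^3 - 14.07*a^2 - 6.54*a + 0.25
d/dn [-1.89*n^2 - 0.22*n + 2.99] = -3.78*n - 0.22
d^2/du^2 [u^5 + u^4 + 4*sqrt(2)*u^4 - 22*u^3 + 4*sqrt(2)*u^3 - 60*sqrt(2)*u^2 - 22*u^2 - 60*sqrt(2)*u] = 20*u^3 + 12*u^2 + 48*sqrt(2)*u^2 - 132*u + 24*sqrt(2)*u - 120*sqrt(2) - 44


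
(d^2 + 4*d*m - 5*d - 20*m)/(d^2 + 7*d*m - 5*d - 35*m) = (d + 4*m)/(d + 7*m)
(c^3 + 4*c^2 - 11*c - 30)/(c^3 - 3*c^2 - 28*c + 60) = (c^2 - c - 6)/(c^2 - 8*c + 12)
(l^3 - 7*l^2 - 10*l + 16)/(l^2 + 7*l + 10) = (l^2 - 9*l + 8)/(l + 5)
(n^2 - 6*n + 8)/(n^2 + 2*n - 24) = (n - 2)/(n + 6)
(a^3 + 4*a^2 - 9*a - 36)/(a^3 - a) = (a^3 + 4*a^2 - 9*a - 36)/(a^3 - a)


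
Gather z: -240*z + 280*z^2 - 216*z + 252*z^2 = 532*z^2 - 456*z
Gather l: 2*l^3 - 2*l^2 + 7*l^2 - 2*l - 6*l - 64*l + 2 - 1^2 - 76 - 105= 2*l^3 + 5*l^2 - 72*l - 180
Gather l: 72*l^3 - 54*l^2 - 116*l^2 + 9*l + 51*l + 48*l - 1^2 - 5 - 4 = 72*l^3 - 170*l^2 + 108*l - 10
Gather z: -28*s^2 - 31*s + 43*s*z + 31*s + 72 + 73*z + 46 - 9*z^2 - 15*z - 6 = -28*s^2 - 9*z^2 + z*(43*s + 58) + 112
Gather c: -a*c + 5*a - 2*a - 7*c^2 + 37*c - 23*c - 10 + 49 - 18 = 3*a - 7*c^2 + c*(14 - a) + 21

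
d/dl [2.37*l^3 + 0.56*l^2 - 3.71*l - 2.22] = 7.11*l^2 + 1.12*l - 3.71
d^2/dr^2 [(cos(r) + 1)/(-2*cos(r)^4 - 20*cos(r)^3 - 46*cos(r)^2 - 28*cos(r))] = (376*(1 - cos(r)^2)^2/cos(r)^3 - 12*sin(r)^6/cos(r)^3 - 3*cos(r)^3 + 99*cos(r)^2 - 756*tan(r)^2 - 522 + 342/cos(r) - 756/cos(r)^3)/(2*(cos(r) + 2)^3*(cos(r) + 7)^3)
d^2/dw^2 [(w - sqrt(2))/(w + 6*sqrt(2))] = -14*sqrt(2)/(w + 6*sqrt(2))^3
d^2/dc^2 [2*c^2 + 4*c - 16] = 4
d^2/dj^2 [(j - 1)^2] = 2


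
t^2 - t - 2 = (t - 2)*(t + 1)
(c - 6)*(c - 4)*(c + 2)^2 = c^4 - 6*c^3 - 12*c^2 + 56*c + 96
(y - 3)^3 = y^3 - 9*y^2 + 27*y - 27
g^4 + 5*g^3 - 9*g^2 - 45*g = g*(g - 3)*(g + 3)*(g + 5)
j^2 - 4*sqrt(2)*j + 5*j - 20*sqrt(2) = (j + 5)*(j - 4*sqrt(2))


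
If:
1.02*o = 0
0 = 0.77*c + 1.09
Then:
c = -1.42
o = 0.00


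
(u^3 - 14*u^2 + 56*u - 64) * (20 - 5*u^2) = -5*u^5 + 70*u^4 - 260*u^3 + 40*u^2 + 1120*u - 1280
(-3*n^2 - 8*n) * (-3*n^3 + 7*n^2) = 9*n^5 + 3*n^4 - 56*n^3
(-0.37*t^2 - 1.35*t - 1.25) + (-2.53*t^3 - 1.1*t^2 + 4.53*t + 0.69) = -2.53*t^3 - 1.47*t^2 + 3.18*t - 0.56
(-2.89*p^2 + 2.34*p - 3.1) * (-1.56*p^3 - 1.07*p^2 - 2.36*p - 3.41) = 4.5084*p^5 - 0.5581*p^4 + 9.1526*p^3 + 7.6495*p^2 - 0.6634*p + 10.571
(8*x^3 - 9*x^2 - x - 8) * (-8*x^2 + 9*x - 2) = -64*x^5 + 144*x^4 - 89*x^3 + 73*x^2 - 70*x + 16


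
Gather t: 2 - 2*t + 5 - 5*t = 7 - 7*t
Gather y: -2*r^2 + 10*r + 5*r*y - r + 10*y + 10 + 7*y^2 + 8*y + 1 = -2*r^2 + 9*r + 7*y^2 + y*(5*r + 18) + 11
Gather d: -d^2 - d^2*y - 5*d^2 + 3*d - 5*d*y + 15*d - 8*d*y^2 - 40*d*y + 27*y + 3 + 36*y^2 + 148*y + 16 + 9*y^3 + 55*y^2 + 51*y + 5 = d^2*(-y - 6) + d*(-8*y^2 - 45*y + 18) + 9*y^3 + 91*y^2 + 226*y + 24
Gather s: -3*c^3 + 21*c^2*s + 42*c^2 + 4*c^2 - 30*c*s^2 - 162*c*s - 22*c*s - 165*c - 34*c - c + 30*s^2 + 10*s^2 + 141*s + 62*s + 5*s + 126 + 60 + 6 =-3*c^3 + 46*c^2 - 200*c + s^2*(40 - 30*c) + s*(21*c^2 - 184*c + 208) + 192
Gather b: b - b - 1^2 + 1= 0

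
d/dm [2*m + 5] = 2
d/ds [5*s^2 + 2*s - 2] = 10*s + 2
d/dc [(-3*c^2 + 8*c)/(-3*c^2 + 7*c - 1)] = (3*c^2 + 6*c - 8)/(9*c^4 - 42*c^3 + 55*c^2 - 14*c + 1)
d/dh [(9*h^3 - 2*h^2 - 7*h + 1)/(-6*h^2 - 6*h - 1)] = (-54*h^4 - 108*h^3 - 57*h^2 + 16*h + 13)/(36*h^4 + 72*h^3 + 48*h^2 + 12*h + 1)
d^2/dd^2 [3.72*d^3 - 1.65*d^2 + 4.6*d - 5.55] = 22.32*d - 3.3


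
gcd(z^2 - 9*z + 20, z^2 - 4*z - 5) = z - 5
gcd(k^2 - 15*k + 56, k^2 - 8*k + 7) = k - 7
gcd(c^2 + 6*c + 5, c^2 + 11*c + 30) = c + 5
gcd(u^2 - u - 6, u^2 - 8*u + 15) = u - 3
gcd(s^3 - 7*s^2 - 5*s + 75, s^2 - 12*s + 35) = s - 5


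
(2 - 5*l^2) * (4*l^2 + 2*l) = -20*l^4 - 10*l^3 + 8*l^2 + 4*l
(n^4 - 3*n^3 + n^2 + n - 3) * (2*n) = 2*n^5 - 6*n^4 + 2*n^3 + 2*n^2 - 6*n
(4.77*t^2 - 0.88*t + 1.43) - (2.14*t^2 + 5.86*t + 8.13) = 2.63*t^2 - 6.74*t - 6.7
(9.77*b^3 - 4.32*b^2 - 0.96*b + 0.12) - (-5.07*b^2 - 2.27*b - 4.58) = 9.77*b^3 + 0.75*b^2 + 1.31*b + 4.7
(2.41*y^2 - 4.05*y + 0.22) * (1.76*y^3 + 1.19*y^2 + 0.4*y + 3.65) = 4.2416*y^5 - 4.2601*y^4 - 3.4683*y^3 + 7.4383*y^2 - 14.6945*y + 0.803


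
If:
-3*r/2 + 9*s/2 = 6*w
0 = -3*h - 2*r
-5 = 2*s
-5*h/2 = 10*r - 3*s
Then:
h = 3/5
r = -9/10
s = -5/2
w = -33/20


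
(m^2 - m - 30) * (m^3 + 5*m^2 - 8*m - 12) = m^5 + 4*m^4 - 43*m^3 - 154*m^2 + 252*m + 360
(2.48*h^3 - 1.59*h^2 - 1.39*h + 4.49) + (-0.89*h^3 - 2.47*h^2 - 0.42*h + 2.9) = 1.59*h^3 - 4.06*h^2 - 1.81*h + 7.39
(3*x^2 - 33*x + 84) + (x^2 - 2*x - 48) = 4*x^2 - 35*x + 36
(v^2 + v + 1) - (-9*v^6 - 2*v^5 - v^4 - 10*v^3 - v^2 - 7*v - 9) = 9*v^6 + 2*v^5 + v^4 + 10*v^3 + 2*v^2 + 8*v + 10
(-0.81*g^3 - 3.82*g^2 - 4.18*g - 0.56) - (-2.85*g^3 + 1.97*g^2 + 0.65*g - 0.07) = 2.04*g^3 - 5.79*g^2 - 4.83*g - 0.49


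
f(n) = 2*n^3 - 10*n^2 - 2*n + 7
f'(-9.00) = 664.00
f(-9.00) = -2243.00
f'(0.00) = -2.00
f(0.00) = 7.00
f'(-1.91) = 58.09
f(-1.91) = -39.60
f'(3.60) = 3.76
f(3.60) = -36.49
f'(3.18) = -4.93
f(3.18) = -36.17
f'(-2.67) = 94.17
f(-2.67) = -97.02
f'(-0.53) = 10.29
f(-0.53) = 4.95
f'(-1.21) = 30.98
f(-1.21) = -8.76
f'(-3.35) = 132.34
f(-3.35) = -173.72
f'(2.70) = -12.26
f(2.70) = -31.93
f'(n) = 6*n^2 - 20*n - 2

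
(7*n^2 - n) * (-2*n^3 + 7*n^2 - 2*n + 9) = -14*n^5 + 51*n^4 - 21*n^3 + 65*n^2 - 9*n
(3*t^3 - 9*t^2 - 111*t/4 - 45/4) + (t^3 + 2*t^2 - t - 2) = 4*t^3 - 7*t^2 - 115*t/4 - 53/4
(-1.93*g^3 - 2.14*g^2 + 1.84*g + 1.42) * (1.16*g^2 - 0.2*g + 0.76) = -2.2388*g^5 - 2.0964*g^4 + 1.0956*g^3 - 0.3472*g^2 + 1.1144*g + 1.0792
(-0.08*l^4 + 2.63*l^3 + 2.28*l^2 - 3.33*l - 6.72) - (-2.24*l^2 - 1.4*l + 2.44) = -0.08*l^4 + 2.63*l^3 + 4.52*l^2 - 1.93*l - 9.16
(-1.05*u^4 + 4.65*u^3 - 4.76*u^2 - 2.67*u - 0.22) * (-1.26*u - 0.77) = 1.323*u^5 - 5.0505*u^4 + 2.4171*u^3 + 7.0294*u^2 + 2.3331*u + 0.1694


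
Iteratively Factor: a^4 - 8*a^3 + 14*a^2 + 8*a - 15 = (a + 1)*(a^3 - 9*a^2 + 23*a - 15) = (a - 1)*(a + 1)*(a^2 - 8*a + 15) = (a - 5)*(a - 1)*(a + 1)*(a - 3)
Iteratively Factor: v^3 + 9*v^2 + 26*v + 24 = (v + 4)*(v^2 + 5*v + 6) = (v + 2)*(v + 4)*(v + 3)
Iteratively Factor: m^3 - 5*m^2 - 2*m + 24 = (m - 3)*(m^2 - 2*m - 8) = (m - 4)*(m - 3)*(m + 2)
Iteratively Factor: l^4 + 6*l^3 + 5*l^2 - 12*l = (l + 3)*(l^3 + 3*l^2 - 4*l) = (l + 3)*(l + 4)*(l^2 - l) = (l - 1)*(l + 3)*(l + 4)*(l)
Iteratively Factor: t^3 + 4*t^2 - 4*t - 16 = (t + 2)*(t^2 + 2*t - 8) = (t + 2)*(t + 4)*(t - 2)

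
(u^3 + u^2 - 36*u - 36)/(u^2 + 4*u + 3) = (u^2 - 36)/(u + 3)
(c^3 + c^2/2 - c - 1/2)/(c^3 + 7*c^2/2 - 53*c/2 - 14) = (c^2 - 1)/(c^2 + 3*c - 28)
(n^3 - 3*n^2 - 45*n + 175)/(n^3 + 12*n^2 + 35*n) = (n^2 - 10*n + 25)/(n*(n + 5))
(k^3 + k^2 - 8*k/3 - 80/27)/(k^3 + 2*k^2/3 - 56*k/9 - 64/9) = (9*k^2 - 3*k - 20)/(3*(3*k^2 - 2*k - 16))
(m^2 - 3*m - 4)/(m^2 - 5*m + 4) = (m + 1)/(m - 1)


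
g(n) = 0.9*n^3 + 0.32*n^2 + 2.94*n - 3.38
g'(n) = 2.7*n^2 + 0.64*n + 2.94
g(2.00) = 10.98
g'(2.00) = 15.02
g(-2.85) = -29.99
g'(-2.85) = 23.05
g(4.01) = 71.59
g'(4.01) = 48.92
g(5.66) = 186.70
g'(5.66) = 93.06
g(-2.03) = -15.56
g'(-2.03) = 12.77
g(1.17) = 1.94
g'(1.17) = 7.38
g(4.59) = 103.89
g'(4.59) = 62.76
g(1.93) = 9.96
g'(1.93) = 14.23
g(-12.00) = -1547.78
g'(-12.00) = 384.06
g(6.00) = 220.18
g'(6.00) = 103.98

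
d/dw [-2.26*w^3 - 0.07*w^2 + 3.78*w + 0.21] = -6.78*w^2 - 0.14*w + 3.78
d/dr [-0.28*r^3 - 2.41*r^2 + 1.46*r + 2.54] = -0.84*r^2 - 4.82*r + 1.46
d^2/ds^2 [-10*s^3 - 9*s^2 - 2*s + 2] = -60*s - 18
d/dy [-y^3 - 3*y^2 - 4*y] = -3*y^2 - 6*y - 4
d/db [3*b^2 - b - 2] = 6*b - 1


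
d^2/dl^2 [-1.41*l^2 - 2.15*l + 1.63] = -2.82000000000000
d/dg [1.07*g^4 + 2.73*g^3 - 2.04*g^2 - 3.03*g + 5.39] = 4.28*g^3 + 8.19*g^2 - 4.08*g - 3.03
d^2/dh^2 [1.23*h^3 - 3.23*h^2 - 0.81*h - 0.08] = 7.38*h - 6.46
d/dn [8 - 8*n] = -8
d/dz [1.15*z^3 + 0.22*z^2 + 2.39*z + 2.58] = 3.45*z^2 + 0.44*z + 2.39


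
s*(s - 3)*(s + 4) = s^3 + s^2 - 12*s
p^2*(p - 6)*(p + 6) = p^4 - 36*p^2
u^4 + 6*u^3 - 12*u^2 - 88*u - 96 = (u - 4)*(u + 2)^2*(u + 6)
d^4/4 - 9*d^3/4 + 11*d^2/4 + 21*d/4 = d*(d/4 + 1/4)*(d - 7)*(d - 3)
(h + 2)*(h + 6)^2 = h^3 + 14*h^2 + 60*h + 72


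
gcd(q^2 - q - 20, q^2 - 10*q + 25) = q - 5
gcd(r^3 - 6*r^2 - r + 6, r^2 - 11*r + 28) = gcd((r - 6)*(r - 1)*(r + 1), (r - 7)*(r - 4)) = 1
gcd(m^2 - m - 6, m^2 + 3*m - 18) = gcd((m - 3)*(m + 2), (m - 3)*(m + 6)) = m - 3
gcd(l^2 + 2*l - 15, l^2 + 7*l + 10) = l + 5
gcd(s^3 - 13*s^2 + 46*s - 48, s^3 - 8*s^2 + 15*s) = s - 3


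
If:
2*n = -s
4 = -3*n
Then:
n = -4/3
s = 8/3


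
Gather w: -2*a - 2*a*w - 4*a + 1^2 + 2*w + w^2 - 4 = -6*a + w^2 + w*(2 - 2*a) - 3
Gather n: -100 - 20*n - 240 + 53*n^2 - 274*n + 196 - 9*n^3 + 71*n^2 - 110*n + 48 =-9*n^3 + 124*n^2 - 404*n - 96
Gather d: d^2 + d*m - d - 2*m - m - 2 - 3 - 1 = d^2 + d*(m - 1) - 3*m - 6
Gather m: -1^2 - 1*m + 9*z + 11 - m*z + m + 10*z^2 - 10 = -m*z + 10*z^2 + 9*z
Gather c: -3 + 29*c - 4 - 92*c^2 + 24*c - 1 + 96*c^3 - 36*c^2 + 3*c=96*c^3 - 128*c^2 + 56*c - 8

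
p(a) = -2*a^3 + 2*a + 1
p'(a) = 2 - 6*a^2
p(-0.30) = 0.45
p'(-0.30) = 1.46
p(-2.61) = 31.34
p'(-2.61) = -38.87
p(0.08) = 1.16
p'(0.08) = 1.96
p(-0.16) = 0.69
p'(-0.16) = 1.85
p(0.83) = 1.52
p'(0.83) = -2.13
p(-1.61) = 6.13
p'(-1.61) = -13.55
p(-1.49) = 4.64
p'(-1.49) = -11.32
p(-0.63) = 0.24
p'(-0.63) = -0.38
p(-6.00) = 421.00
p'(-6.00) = -214.00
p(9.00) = -1439.00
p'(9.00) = -484.00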